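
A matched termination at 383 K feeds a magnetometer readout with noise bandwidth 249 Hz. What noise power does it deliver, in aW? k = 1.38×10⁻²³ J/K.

1.32 aW

P_n = kTB = 1.38×10⁻²³ × 383 × 2.49×10² = 1.32×10⁻¹⁸ W = 1.32 aW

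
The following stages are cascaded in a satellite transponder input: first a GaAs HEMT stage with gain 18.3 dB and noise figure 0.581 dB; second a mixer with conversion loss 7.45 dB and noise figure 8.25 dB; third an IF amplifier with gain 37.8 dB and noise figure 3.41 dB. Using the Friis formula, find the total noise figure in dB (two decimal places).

Convert to linear (a loss of L dB is a gain of −L dB): F_i = 10^(NF_i/10), G_i = 10^(G_i,dB/10)
  Stage 1: F_1 = 10^(0.581/10) = 1.143, G_1 = 10^(18.3/10) = 67.61
  Stage 2: F_2 = 10^(8.25/10) = 6.683, G_2 = 10^(−7.45/10) = 0.1799
  Stage 3: F_3 = 10^(3.41/10) = 2.193, G_3 = 10^(37.8/10) = 6026
Friis cascade:
  F = 1.143 + (6.683 − 1)/67.61 + (2.193 − 1)/12.16 = 1.325
NF = 10 log₁₀(1.325) = 1.22 dB

1.22 dB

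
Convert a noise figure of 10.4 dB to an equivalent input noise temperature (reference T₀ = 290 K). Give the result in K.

2890 K

F = 10^(10.4/10) = 10.9648
T_e = (F − 1)·T₀ = (10.9648 − 1) × 290 = 2890 K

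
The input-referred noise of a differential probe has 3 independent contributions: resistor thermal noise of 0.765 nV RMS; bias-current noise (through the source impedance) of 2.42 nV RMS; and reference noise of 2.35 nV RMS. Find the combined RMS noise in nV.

3.46 nV

Uncorrelated sources add in power (mean-square): V_tot = √(ΣV_i²)
V_tot = √[(7.65×10⁻¹⁰)² + (2.42×10⁻⁹)² + (2.35×10⁻⁹)²] = 3.46×10⁻⁹ V = 3.46 nV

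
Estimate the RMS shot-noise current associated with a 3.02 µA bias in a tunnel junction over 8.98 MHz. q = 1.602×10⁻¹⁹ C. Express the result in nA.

2.95 nA

I_n = √(2qI·B)
2qI·B = 2 × 1.602×10⁻¹⁹ × 3.02×10⁻⁶ × 8.98×10⁶ = 8.69×10⁻¹⁸ A²
I_n = √(8.69×10⁻¹⁸) = 2.95×10⁻⁹ A = 2.95 nA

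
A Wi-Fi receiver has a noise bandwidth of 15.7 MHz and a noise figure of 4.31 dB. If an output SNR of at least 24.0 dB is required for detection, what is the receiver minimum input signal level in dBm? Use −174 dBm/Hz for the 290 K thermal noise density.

−73.7 dBm

Sensitivity = −174 + 10 log₁₀(B) + NF + SNR_min
= −174 + 71.96 + 4.31 + 24.0
= −73.73 dBm → −73.7 dBm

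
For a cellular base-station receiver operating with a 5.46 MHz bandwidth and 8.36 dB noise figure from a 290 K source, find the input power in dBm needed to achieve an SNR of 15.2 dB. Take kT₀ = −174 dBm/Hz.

Sensitivity = −174 + 10 log₁₀(B) + NF + SNR_min
= −174 + 67.37 + 8.36 + 15.2
= −83.07 dBm → −83.1 dBm

−83.1 dBm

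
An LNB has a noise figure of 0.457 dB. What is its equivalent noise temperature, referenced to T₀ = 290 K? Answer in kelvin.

F = 10^(0.457/10) = 1.11096
T_e = (F − 1)·T₀ = (1.11096 − 1) × 290 = 32.2 K

32.2 K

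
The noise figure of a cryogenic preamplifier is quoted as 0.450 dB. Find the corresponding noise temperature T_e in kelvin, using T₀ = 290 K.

F = 10^(0.450/10) = 1.10917
T_e = (F − 1)·T₀ = (1.10917 − 1) × 290 = 31.7 K

31.7 K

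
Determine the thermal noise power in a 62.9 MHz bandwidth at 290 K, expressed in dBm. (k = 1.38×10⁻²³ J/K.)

P_n = kTB = 1.38×10⁻²³ × 290 × 6.29×10⁷ = 2.52×10⁻¹³ W
In dBm: 10 log₁₀(2.52×10⁻¹³ / 10⁻³) = −96.0 dBm

−96.0 dBm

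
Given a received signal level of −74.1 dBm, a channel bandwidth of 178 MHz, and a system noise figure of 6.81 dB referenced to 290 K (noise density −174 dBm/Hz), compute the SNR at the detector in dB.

10.6 dB

Noise floor: N = −174 + 10 log₁₀(B) + NF
10 log₁₀(1.78×10⁸) = 82.5 dB
N = −174 + 82.5 + 6.81 = −84.69 dBm
SNR = P_sig − N = −74.1 − (−84.69) = 10.59 dB → 10.6 dB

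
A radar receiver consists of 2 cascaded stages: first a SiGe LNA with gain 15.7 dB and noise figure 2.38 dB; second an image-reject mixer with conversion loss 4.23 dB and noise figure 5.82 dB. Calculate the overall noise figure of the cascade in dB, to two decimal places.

2.57 dB

Convert to linear (a loss of L dB is a gain of −L dB): F_i = 10^(NF_i/10), G_i = 10^(G_i,dB/10)
  Stage 1: F_1 = 10^(2.38/10) = 1.730, G_1 = 10^(15.7/10) = 37.15
  Stage 2: F_2 = 10^(5.82/10) = 3.819, G_2 = 10^(−4.23/10) = 0.3776
Friis cascade:
  F = 1.730 + (3.819 − 1)/37.15 = 1.806
NF = 10 log₁₀(1.806) = 2.57 dB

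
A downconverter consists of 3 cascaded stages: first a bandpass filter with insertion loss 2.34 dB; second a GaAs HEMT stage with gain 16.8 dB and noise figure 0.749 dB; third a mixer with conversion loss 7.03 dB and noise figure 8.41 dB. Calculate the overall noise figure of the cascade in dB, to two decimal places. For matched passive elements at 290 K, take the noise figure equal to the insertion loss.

Convert to linear (a loss of L dB is a gain of −L dB): F_i = 10^(NF_i/10), G_i = 10^(G_i,dB/10)
  Stage 1: F_1 = 10^(2.34/10) = 1.714, G_1 = 10^(−2.34/10) = 0.5834
  Stage 2: F_2 = 10^(0.749/10) = 1.188, G_2 = 10^(16.8/10) = 47.86
  Stage 3: F_3 = 10^(8.41/10) = 6.934, G_3 = 10^(−7.03/10) = 0.1982
Friis cascade:
  F = 1.714 + (1.188 − 1)/0.5834 + (6.934 − 1)/27.93 = 2.249
NF = 10 log₁₀(2.249) = 3.52 dB

3.52 dB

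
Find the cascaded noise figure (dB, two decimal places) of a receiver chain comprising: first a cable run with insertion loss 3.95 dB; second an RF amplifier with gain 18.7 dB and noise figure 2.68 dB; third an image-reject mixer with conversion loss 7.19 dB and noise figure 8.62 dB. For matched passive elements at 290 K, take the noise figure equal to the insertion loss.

Convert to linear (a loss of L dB is a gain of −L dB): F_i = 10^(NF_i/10), G_i = 10^(G_i,dB/10)
  Stage 1: F_1 = 10^(3.95/10) = 2.483, G_1 = 10^(−3.95/10) = 0.4027
  Stage 2: F_2 = 10^(2.68/10) = 1.854, G_2 = 10^(18.7/10) = 74.13
  Stage 3: F_3 = 10^(8.62/10) = 7.278, G_3 = 10^(−7.19/10) = 0.1910
Friis cascade:
  F = 2.483 + (1.854 − 1)/0.4027 + (7.278 − 1)/29.85 = 4.813
NF = 10 log₁₀(4.813) = 6.82 dB

6.82 dB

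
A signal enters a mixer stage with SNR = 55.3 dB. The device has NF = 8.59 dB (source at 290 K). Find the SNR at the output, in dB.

By definition F = SNR_in/SNR_out, so in dB: SNR_out = SNR_in − NF
SNR_out = 55.3 − 8.59 = 46.71 dB

46.71 dB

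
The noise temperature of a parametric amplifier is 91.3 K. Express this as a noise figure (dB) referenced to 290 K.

F = 1 + T_e/T₀ = 1 + 91.3/290 = 1.31483
NF = 10 log₁₀(1.31483) = 1.19 dB

1.19 dB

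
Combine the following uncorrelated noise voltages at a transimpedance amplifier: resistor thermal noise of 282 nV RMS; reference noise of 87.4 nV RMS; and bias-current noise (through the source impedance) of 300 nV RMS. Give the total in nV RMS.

Uncorrelated sources add in power (mean-square): V_tot = √(ΣV_i²)
V_tot = √[(2.82×10⁻⁷)² + (8.74×10⁻⁸)² + (3.00×10⁻⁷)²] = 4.21×10⁻⁷ V = 421 nV

421 nV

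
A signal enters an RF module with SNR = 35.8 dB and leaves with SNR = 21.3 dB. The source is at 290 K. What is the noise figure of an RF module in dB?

NF (dB) = SNR_in(dB) − SNR_out(dB) when the source is at T₀
NF = 35.8 − 21.3 = 14.5 dB

14.5 dB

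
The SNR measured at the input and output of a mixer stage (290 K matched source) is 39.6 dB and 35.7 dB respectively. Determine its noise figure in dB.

NF (dB) = SNR_in(dB) − SNR_out(dB) when the source is at T₀
NF = 39.6 − 35.7 = 3.9 dB

3.9 dB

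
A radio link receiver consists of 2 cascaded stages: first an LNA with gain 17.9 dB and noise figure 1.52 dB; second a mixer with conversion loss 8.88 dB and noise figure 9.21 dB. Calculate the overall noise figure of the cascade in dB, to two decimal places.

1.87 dB

Convert to linear (a loss of L dB is a gain of −L dB): F_i = 10^(NF_i/10), G_i = 10^(G_i,dB/10)
  Stage 1: F_1 = 10^(1.52/10) = 1.419, G_1 = 10^(17.9/10) = 61.66
  Stage 2: F_2 = 10^(9.21/10) = 8.337, G_2 = 10^(−8.88/10) = 0.1294
Friis cascade:
  F = 1.419 + (8.337 − 1)/61.66 = 1.538
NF = 10 log₁₀(1.538) = 1.87 dB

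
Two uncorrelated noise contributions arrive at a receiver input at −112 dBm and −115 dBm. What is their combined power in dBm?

−110.2 dBm

Convert to linear, add, convert back:
P₁ = 6.31×10⁻¹⁵ W, P₂ = 3.16×10⁻¹⁵ W
P_tot = 9.47×10⁻¹⁵ W → 10 log₁₀(P_tot / 10⁻³) = −110.2 dBm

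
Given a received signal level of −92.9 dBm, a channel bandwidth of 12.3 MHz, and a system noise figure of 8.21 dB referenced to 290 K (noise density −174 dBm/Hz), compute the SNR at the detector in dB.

2.0 dB

Noise floor: N = −174 + 10 log₁₀(B) + NF
10 log₁₀(1.23×10⁷) = 70.9 dB
N = −174 + 70.9 + 8.21 = −94.89 dBm
SNR = P_sig − N = −92.9 − (−94.89) = 1.99 dB → 2.0 dB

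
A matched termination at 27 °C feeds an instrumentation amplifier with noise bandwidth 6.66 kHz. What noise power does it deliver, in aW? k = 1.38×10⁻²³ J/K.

T = 27 °C + 273.15 = 300.15 K
P_n = kTB = 1.38×10⁻²³ × 300.15 × 6.66×10³ = 2.76×10⁻¹⁷ W = 27.6 aW

27.6 aW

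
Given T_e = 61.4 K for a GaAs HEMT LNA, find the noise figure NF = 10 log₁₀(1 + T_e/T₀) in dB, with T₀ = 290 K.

0.834 dB

F = 1 + T_e/T₀ = 1 + 61.4/290 = 1.21172
NF = 10 log₁₀(1.21172) = 0.834 dB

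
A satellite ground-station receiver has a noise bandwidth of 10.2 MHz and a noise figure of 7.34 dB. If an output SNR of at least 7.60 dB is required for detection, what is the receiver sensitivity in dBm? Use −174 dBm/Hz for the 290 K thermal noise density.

Sensitivity = −174 + 10 log₁₀(B) + NF + SNR_min
= −174 + 70.09 + 7.34 + 7.60
= −88.97 dBm → −89.0 dBm

−89.0 dBm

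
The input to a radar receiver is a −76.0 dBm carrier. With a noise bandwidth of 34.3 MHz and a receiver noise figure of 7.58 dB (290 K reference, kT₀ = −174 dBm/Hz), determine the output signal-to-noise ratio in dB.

15.1 dB

Noise floor: N = −174 + 10 log₁₀(B) + NF
10 log₁₀(3.43×10⁷) = 75.35 dB
N = −174 + 75.35 + 7.58 = −91.07 dBm
SNR = P_sig − N = −76.0 − (−91.07) = 15.07 dB → 15.1 dB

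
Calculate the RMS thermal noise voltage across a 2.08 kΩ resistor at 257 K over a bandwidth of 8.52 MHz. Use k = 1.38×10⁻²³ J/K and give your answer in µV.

V_n = √(4kTRB)
4kTRB = 4 × 1.38×10⁻²³ × 257 × 2.08×10³ × 8.52×10⁶ = 2.51×10⁻¹⁰ V²
V_n = √(2.51×10⁻¹⁰) = 1.59×10⁻⁵ V = 15.9 µV

15.9 µV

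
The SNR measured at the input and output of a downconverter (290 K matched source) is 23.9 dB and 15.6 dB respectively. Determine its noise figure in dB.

8.3 dB

NF (dB) = SNR_in(dB) − SNR_out(dB) when the source is at T₀
NF = 23.9 − 15.6 = 8.3 dB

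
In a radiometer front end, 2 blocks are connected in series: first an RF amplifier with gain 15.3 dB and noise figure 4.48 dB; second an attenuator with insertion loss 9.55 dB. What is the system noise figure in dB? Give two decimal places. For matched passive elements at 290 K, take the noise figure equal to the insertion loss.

4.83 dB

Convert to linear (a loss of L dB is a gain of −L dB): F_i = 10^(NF_i/10), G_i = 10^(G_i,dB/10)
  Stage 1: F_1 = 10^(4.48/10) = 2.805, G_1 = 10^(15.3/10) = 33.88
  Stage 2: F_2 = 10^(9.55/10) = 9.016, G_2 = 10^(−9.55/10) = 0.1109
Friis cascade:
  F = 2.805 + (9.016 − 1)/33.88 = 3.042
NF = 10 log₁₀(3.042) = 4.83 dB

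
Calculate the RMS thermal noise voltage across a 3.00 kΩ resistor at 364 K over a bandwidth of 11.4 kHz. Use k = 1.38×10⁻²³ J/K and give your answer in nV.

829 nV

V_n = √(4kTRB)
4kTRB = 4 × 1.38×10⁻²³ × 364 × 3.00×10³ × 1.14×10⁴ = 6.87×10⁻¹³ V²
V_n = √(6.87×10⁻¹³) = 8.29×10⁻⁷ V = 829 nV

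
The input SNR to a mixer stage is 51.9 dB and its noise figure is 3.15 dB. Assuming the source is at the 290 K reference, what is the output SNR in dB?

48.75 dB

By definition F = SNR_in/SNR_out, so in dB: SNR_out = SNR_in − NF
SNR_out = 51.9 − 3.15 = 48.75 dB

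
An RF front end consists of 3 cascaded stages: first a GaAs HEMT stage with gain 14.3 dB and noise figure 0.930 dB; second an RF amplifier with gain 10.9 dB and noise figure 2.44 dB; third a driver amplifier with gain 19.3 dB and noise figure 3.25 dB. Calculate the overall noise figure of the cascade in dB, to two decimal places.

1.04 dB

Convert to linear (a loss of L dB is a gain of −L dB): F_i = 10^(NF_i/10), G_i = 10^(G_i,dB/10)
  Stage 1: F_1 = 10^(0.930/10) = 1.239, G_1 = 10^(14.3/10) = 26.92
  Stage 2: F_2 = 10^(2.44/10) = 1.754, G_2 = 10^(10.9/10) = 12.30
  Stage 3: F_3 = 10^(3.25/10) = 2.113, G_3 = 10^(19.3/10) = 85.11
Friis cascade:
  F = 1.239 + (1.754 − 1)/26.92 + (2.113 − 1)/331.1 = 1.270
NF = 10 log₁₀(1.270) = 1.04 dB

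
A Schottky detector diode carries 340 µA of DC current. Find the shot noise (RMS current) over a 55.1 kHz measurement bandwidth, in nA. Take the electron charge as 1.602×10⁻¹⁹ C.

I_n = √(2qI·B)
2qI·B = 2 × 1.602×10⁻¹⁹ × 3.40×10⁻⁴ × 5.51×10⁴ = 6.00×10⁻¹⁸ A²
I_n = √(6.00×10⁻¹⁸) = 2.45×10⁻⁹ A = 2.45 nA

2.45 nA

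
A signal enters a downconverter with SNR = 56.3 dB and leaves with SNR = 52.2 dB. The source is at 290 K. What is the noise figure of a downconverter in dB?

4.1 dB

NF (dB) = SNR_in(dB) − SNR_out(dB) when the source is at T₀
NF = 56.3 − 52.2 = 4.1 dB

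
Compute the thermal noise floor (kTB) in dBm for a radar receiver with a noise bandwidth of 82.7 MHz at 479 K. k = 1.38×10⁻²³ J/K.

P_n = kTB = 1.38×10⁻²³ × 479 × 8.27×10⁷ = 5.47×10⁻¹³ W
In dBm: 10 log₁₀(5.47×10⁻¹³ / 10⁻³) = −92.6 dBm

−92.6 dBm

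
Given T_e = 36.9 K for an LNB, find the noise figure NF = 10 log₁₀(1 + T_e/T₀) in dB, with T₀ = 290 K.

F = 1 + T_e/T₀ = 1 + 36.9/290 = 1.12724
NF = 10 log₁₀(1.12724) = 0.520 dB

0.520 dB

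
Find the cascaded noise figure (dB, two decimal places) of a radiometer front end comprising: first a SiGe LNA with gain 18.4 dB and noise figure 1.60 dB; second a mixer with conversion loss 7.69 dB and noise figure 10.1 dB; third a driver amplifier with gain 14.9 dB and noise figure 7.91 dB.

3.05 dB

Convert to linear (a loss of L dB is a gain of −L dB): F_i = 10^(NF_i/10), G_i = 10^(G_i,dB/10)
  Stage 1: F_1 = 10^(1.60/10) = 1.445, G_1 = 10^(18.4/10) = 69.18
  Stage 2: F_2 = 10^(10.1/10) = 10.23, G_2 = 10^(−7.69/10) = 0.1702
  Stage 3: F_3 = 10^(7.91/10) = 6.180, G_3 = 10^(14.9/10) = 30.90
Friis cascade:
  F = 1.445 + (10.23 − 1)/69.18 + (6.180 − 1)/11.78 = 2.019
NF = 10 log₁₀(2.019) = 3.05 dB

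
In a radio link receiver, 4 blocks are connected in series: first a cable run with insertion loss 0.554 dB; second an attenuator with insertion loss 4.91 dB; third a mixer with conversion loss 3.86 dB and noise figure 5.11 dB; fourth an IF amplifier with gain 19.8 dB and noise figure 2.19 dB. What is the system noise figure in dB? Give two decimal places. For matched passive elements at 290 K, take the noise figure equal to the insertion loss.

12.31 dB

Convert to linear (a loss of L dB is a gain of −L dB): F_i = 10^(NF_i/10), G_i = 10^(G_i,dB/10)
  Stage 1: F_1 = 10^(0.554/10) = 1.136, G_1 = 10^(−0.554/10) = 0.8802
  Stage 2: F_2 = 10^(4.91/10) = 3.097, G_2 = 10^(−4.91/10) = 0.3228
  Stage 3: F_3 = 10^(5.11/10) = 3.243, G_3 = 10^(−3.86/10) = 0.4111
  Stage 4: F_4 = 10^(2.19/10) = 1.656, G_4 = 10^(19.8/10) = 95.50
Friis cascade:
  F = 1.136 + (3.097 − 1)/0.8802 + (3.243 − 1)/0.2842 + (1.656 − 1)/0.1168 = 17.03
NF = 10 log₁₀(17.03) = 12.31 dB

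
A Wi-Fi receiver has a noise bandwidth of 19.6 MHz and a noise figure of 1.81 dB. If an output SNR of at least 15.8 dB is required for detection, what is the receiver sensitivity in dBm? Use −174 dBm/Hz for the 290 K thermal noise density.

−83.5 dBm

Sensitivity = −174 + 10 log₁₀(B) + NF + SNR_min
= −174 + 72.92 + 1.81 + 15.8
= −83.47 dBm → −83.5 dBm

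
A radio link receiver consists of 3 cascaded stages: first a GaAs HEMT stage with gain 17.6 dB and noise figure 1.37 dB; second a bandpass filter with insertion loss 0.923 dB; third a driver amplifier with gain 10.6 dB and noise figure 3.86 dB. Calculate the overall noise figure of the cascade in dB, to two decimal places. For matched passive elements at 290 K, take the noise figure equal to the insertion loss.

1.48 dB

Convert to linear (a loss of L dB is a gain of −L dB): F_i = 10^(NF_i/10), G_i = 10^(G_i,dB/10)
  Stage 1: F_1 = 10^(1.37/10) = 1.371, G_1 = 10^(17.6/10) = 57.54
  Stage 2: F_2 = 10^(0.923/10) = 1.237, G_2 = 10^(−0.923/10) = 0.8085
  Stage 3: F_3 = 10^(3.86/10) = 2.432, G_3 = 10^(10.6/10) = 11.48
Friis cascade:
  F = 1.371 + (1.237 − 1)/57.54 + (2.432 − 1)/46.53 = 1.406
NF = 10 log₁₀(1.406) = 1.48 dB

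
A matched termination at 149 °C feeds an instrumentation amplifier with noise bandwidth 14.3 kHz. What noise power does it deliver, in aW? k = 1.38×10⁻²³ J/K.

83.3 aW

T = 149 °C + 273.15 = 422.15 K
P_n = kTB = 1.38×10⁻²³ × 422.15 × 1.43×10⁴ = 8.33×10⁻¹⁷ W = 83.3 aW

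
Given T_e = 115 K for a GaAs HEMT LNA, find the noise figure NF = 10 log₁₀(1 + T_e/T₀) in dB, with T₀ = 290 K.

F = 1 + T_e/T₀ = 1 + 115/290 = 1.39655
NF = 10 log₁₀(1.39655) = 1.45 dB

1.45 dB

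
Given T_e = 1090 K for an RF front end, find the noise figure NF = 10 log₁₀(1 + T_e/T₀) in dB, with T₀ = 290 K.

F = 1 + T_e/T₀ = 1 + 1090/290 = 4.75862
NF = 10 log₁₀(4.75862) = 6.77 dB

6.77 dB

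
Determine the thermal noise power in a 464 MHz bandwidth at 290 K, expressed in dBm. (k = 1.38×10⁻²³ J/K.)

P_n = kTB = 1.38×10⁻²³ × 290 × 4.64×10⁸ = 1.86×10⁻¹² W
In dBm: 10 log₁₀(1.86×10⁻¹² / 10⁻³) = −87.3 dBm

−87.3 dBm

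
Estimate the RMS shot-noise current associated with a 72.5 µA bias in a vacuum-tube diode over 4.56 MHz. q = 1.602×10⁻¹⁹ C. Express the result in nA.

10.3 nA

I_n = √(2qI·B)
2qI·B = 2 × 1.602×10⁻¹⁹ × 7.25×10⁻⁵ × 4.56×10⁶ = 1.06×10⁻¹⁶ A²
I_n = √(1.06×10⁻¹⁶) = 1.03×10⁻⁸ A = 10.3 nA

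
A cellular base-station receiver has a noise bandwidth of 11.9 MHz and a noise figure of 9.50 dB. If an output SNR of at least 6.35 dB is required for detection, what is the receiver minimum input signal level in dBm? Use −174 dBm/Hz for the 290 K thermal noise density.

Sensitivity = −174 + 10 log₁₀(B) + NF + SNR_min
= −174 + 70.76 + 9.50 + 6.35
= −87.39 dBm → −87.4 dBm

−87.4 dBm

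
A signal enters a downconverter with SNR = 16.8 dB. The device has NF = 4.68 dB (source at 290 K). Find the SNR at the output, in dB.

12.12 dB

By definition F = SNR_in/SNR_out, so in dB: SNR_out = SNR_in − NF
SNR_out = 16.8 − 4.68 = 12.12 dB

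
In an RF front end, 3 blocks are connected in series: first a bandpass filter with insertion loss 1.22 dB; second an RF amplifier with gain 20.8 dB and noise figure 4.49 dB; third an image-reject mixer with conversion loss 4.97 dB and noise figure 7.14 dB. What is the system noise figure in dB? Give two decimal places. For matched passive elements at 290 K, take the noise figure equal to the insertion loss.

Convert to linear (a loss of L dB is a gain of −L dB): F_i = 10^(NF_i/10), G_i = 10^(G_i,dB/10)
  Stage 1: F_1 = 10^(1.22/10) = 1.324, G_1 = 10^(−1.22/10) = 0.7551
  Stage 2: F_2 = 10^(4.49/10) = 2.812, G_2 = 10^(20.8/10) = 120.2
  Stage 3: F_3 = 10^(7.14/10) = 5.176, G_3 = 10^(−4.97/10) = 0.3184
Friis cascade:
  F = 1.324 + (2.812 − 1)/0.7551 + (5.176 − 1)/90.78 = 3.770
NF = 10 log₁₀(3.770) = 5.76 dB

5.76 dB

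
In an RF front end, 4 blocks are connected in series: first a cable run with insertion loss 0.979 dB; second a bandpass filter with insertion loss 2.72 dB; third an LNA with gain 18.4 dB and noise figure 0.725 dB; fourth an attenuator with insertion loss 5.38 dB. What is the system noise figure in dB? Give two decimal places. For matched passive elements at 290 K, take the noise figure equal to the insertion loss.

Convert to linear (a loss of L dB is a gain of −L dB): F_i = 10^(NF_i/10), G_i = 10^(G_i,dB/10)
  Stage 1: F_1 = 10^(0.979/10) = 1.253, G_1 = 10^(−0.979/10) = 0.7982
  Stage 2: F_2 = 10^(2.72/10) = 1.871, G_2 = 10^(−2.72/10) = 0.5346
  Stage 3: F_3 = 10^(0.725/10) = 1.182, G_3 = 10^(18.4/10) = 69.18
  Stage 4: F_4 = 10^(5.38/10) = 3.451, G_4 = 10^(−5.38/10) = 0.2897
Friis cascade:
  F = 1.253 + (1.871 − 1)/0.7982 + (1.182 − 1)/0.4267 + (3.451 − 1)/29.52 = 2.853
NF = 10 log₁₀(2.853) = 4.55 dB

4.55 dB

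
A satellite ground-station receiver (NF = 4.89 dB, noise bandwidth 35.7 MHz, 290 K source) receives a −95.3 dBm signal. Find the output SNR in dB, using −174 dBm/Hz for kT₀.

Noise floor: N = −174 + 10 log₁₀(B) + NF
10 log₁₀(3.57×10⁷) = 75.53 dB
N = −174 + 75.53 + 4.89 = −93.58 dBm
SNR = P_sig − N = −95.3 − (−93.58) = −1.72 dB → −1.7 dB

−1.7 dB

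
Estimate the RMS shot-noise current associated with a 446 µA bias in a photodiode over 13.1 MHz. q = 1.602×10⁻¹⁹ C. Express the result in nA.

43.3 nA

I_n = √(2qI·B)
2qI·B = 2 × 1.602×10⁻¹⁹ × 4.46×10⁻⁴ × 1.31×10⁷ = 1.87×10⁻¹⁵ A²
I_n = √(1.87×10⁻¹⁵) = 4.33×10⁻⁸ A = 43.3 nA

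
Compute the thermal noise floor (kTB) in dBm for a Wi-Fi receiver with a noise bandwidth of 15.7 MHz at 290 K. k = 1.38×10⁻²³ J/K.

−102.0 dBm

P_n = kTB = 1.38×10⁻²³ × 290 × 1.57×10⁷ = 6.28×10⁻¹⁴ W
In dBm: 10 log₁₀(6.28×10⁻¹⁴ / 10⁻³) = −102.0 dBm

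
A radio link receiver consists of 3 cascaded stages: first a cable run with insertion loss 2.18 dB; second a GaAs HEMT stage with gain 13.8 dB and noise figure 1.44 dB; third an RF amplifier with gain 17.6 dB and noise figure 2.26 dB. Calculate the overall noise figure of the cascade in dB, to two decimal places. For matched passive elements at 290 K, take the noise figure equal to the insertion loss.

3.71 dB

Convert to linear (a loss of L dB is a gain of −L dB): F_i = 10^(NF_i/10), G_i = 10^(G_i,dB/10)
  Stage 1: F_1 = 10^(2.18/10) = 1.652, G_1 = 10^(−2.18/10) = 0.6053
  Stage 2: F_2 = 10^(1.44/10) = 1.393, G_2 = 10^(13.8/10) = 23.99
  Stage 3: F_3 = 10^(2.26/10) = 1.683, G_3 = 10^(17.6/10) = 57.54
Friis cascade:
  F = 1.652 + (1.393 − 1)/0.6053 + (1.683 − 1)/14.52 = 2.348
NF = 10 log₁₀(2.348) = 3.71 dB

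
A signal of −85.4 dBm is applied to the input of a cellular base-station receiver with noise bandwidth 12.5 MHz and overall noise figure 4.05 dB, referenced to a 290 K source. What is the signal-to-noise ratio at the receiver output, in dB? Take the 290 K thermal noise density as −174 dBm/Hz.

Noise floor: N = −174 + 10 log₁₀(B) + NF
10 log₁₀(1.25×10⁷) = 70.97 dB
N = −174 + 70.97 + 4.05 = −98.98 dBm
SNR = P_sig − N = −85.4 − (−98.98) = 13.58 dB → 13.6 dB

13.6 dB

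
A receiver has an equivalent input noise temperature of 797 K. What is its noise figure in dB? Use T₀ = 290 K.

5.74 dB

F = 1 + T_e/T₀ = 1 + 797/290 = 3.74828
NF = 10 log₁₀(3.74828) = 5.74 dB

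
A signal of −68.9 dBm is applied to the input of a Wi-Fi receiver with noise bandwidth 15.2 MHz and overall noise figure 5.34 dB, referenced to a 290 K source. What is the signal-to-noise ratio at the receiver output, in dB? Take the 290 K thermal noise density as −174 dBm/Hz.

27.9 dB

Noise floor: N = −174 + 10 log₁₀(B) + NF
10 log₁₀(1.52×10⁷) = 71.82 dB
N = −174 + 71.82 + 5.34 = −96.84 dBm
SNR = P_sig − N = −68.9 − (−96.84) = 27.94 dB → 27.9 dB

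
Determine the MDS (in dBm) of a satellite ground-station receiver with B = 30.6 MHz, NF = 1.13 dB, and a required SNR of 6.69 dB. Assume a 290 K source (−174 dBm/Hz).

Sensitivity = −174 + 10 log₁₀(B) + NF + SNR_min
= −174 + 74.86 + 1.13 + 6.69
= −91.32 dBm → −91.3 dBm

−91.3 dBm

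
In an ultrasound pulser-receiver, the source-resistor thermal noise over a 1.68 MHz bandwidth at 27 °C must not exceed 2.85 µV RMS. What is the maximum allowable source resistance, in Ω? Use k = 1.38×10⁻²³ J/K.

292 Ω

T = 27 °C + 273.15 = 300.15 K
Johnson–Nyquist: V_n = √(4kTRB) ⇒ R = V_n² / (4kTB)
4kTB = 4 × 1.38×10⁻²³ × 300.15 × 1.68×10⁶ = 2.78×10⁻¹⁴
R = (2.85×10⁻⁶)² / 2.78×10⁻¹⁴ = 2.92×10² Ω = 292 Ω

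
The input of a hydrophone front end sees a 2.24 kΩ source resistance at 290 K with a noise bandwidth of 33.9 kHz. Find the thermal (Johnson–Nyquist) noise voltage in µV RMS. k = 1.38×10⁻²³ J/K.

1.10 µV

V_n = √(4kTRB)
4kTRB = 4 × 1.38×10⁻²³ × 290 × 2.24×10³ × 3.39×10⁴ = 1.22×10⁻¹² V²
V_n = √(1.22×10⁻¹²) = 1.10×10⁻⁶ V = 1.10 µV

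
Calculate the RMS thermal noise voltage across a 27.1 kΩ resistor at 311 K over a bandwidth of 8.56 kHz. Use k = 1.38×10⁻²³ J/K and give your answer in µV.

2.00 µV

V_n = √(4kTRB)
4kTRB = 4 × 1.38×10⁻²³ × 311 × 2.71×10⁴ × 8.56×10³ = 3.98×10⁻¹² V²
V_n = √(3.98×10⁻¹²) = 2.00×10⁻⁶ V = 2.00 µV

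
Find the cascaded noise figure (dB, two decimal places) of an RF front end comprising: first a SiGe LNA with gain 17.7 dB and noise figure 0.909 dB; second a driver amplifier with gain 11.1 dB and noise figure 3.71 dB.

Convert to linear (a loss of L dB is a gain of −L dB): F_i = 10^(NF_i/10), G_i = 10^(G_i,dB/10)
  Stage 1: F_1 = 10^(0.909/10) = 1.233, G_1 = 10^(17.7/10) = 58.88
  Stage 2: F_2 = 10^(3.71/10) = 2.350, G_2 = 10^(11.1/10) = 12.88
Friis cascade:
  F = 1.233 + (2.350 − 1)/58.88 = 1.256
NF = 10 log₁₀(1.256) = 0.99 dB

0.99 dB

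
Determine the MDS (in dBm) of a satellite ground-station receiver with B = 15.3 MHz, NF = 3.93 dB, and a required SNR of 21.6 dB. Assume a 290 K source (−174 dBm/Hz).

Sensitivity = −174 + 10 log₁₀(B) + NF + SNR_min
= −174 + 71.85 + 3.93 + 21.6
= −76.62 dBm → −76.6 dBm

−76.6 dBm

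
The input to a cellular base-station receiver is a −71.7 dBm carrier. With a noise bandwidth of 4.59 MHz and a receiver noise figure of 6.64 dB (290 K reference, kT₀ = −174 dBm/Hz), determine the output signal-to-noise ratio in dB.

29.0 dB

Noise floor: N = −174 + 10 log₁₀(B) + NF
10 log₁₀(4.59×10⁶) = 66.62 dB
N = −174 + 66.62 + 6.64 = −100.74 dBm
SNR = P_sig − N = −71.7 − (−100.74) = 29.04 dB → 29.0 dB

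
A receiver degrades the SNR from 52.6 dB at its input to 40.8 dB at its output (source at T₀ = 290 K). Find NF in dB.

NF (dB) = SNR_in(dB) − SNR_out(dB) when the source is at T₀
NF = 52.6 − 40.8 = 11.8 dB

11.8 dB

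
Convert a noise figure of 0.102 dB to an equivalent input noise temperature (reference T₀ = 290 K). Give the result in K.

F = 10^(0.102/10) = 1.02376
T_e = (F − 1)·T₀ = (1.02376 − 1) × 290 = 6.89 K

6.89 K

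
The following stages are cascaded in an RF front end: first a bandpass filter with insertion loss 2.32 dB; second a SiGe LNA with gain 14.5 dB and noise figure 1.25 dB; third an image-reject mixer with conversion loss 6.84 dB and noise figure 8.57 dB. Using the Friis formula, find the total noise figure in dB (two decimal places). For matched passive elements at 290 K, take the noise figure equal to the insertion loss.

4.23 dB

Convert to linear (a loss of L dB is a gain of −L dB): F_i = 10^(NF_i/10), G_i = 10^(G_i,dB/10)
  Stage 1: F_1 = 10^(2.32/10) = 1.706, G_1 = 10^(−2.32/10) = 0.5861
  Stage 2: F_2 = 10^(1.25/10) = 1.334, G_2 = 10^(14.5/10) = 28.18
  Stage 3: F_3 = 10^(8.57/10) = 7.194, G_3 = 10^(−6.84/10) = 0.2070
Friis cascade:
  F = 1.706 + (1.334 − 1)/0.5861 + (7.194 − 1)/16.52 = 2.650
NF = 10 log₁₀(2.650) = 4.23 dB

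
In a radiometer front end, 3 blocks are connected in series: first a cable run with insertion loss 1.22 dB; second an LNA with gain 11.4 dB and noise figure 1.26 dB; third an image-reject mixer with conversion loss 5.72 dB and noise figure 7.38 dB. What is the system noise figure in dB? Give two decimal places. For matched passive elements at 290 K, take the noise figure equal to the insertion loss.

Convert to linear (a loss of L dB is a gain of −L dB): F_i = 10^(NF_i/10), G_i = 10^(G_i,dB/10)
  Stage 1: F_1 = 10^(1.22/10) = 1.324, G_1 = 10^(−1.22/10) = 0.7551
  Stage 2: F_2 = 10^(1.26/10) = 1.337, G_2 = 10^(11.4/10) = 13.80
  Stage 3: F_3 = 10^(7.38/10) = 5.470, G_3 = 10^(−5.72/10) = 0.2679
Friis cascade:
  F = 1.324 + (1.337 − 1)/0.7551 + (5.470 − 1)/10.42 = 2.199
NF = 10 log₁₀(2.199) = 3.42 dB

3.42 dB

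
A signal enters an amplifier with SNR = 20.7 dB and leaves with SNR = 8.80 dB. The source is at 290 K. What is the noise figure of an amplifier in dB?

11.90 dB

NF (dB) = SNR_in(dB) − SNR_out(dB) when the source is at T₀
NF = 20.7 − 8.80 = 11.90 dB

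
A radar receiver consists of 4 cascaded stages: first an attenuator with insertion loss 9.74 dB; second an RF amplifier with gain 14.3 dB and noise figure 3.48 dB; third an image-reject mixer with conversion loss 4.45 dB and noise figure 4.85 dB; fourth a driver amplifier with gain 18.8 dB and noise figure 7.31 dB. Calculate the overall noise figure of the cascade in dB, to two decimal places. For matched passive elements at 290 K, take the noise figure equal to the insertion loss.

14.15 dB

Convert to linear (a loss of L dB is a gain of −L dB): F_i = 10^(NF_i/10), G_i = 10^(G_i,dB/10)
  Stage 1: F_1 = 10^(9.74/10) = 9.419, G_1 = 10^(−9.74/10) = 0.1062
  Stage 2: F_2 = 10^(3.48/10) = 2.228, G_2 = 10^(14.3/10) = 26.92
  Stage 3: F_3 = 10^(4.85/10) = 3.055, G_3 = 10^(−4.45/10) = 0.3589
  Stage 4: F_4 = 10^(7.31/10) = 5.383, G_4 = 10^(18.8/10) = 75.86
Friis cascade:
  F = 9.419 + (2.228 − 1)/0.1062 + (3.055 − 1)/2.858 + (5.383 − 1)/1.026 = 25.98
NF = 10 log₁₀(25.98) = 14.15 dB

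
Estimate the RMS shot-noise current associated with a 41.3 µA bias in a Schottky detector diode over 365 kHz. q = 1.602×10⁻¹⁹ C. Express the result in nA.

2.20 nA

I_n = √(2qI·B)
2qI·B = 2 × 1.602×10⁻¹⁹ × 4.13×10⁻⁵ × 3.65×10⁵ = 4.83×10⁻¹⁸ A²
I_n = √(4.83×10⁻¹⁸) = 2.20×10⁻⁹ A = 2.20 nA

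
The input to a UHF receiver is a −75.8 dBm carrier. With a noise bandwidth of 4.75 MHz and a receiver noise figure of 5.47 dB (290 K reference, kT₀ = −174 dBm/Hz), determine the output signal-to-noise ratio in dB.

Noise floor: N = −174 + 10 log₁₀(B) + NF
10 log₁₀(4.75×10⁶) = 66.77 dB
N = −174 + 66.77 + 5.47 = −101.76 dBm
SNR = P_sig − N = −75.8 − (−101.76) = 25.96 dB → 26.0 dB

26.0 dB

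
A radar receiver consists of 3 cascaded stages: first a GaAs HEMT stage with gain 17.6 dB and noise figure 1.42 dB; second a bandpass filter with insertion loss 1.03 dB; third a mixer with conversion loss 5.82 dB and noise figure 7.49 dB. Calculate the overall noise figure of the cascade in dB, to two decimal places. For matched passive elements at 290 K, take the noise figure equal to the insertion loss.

Convert to linear (a loss of L dB is a gain of −L dB): F_i = 10^(NF_i/10), G_i = 10^(G_i,dB/10)
  Stage 1: F_1 = 10^(1.42/10) = 1.387, G_1 = 10^(17.6/10) = 57.54
  Stage 2: F_2 = 10^(1.03/10) = 1.268, G_2 = 10^(−1.03/10) = 0.7889
  Stage 3: F_3 = 10^(7.49/10) = 5.610, G_3 = 10^(−5.82/10) = 0.2618
Friis cascade:
  F = 1.387 + (1.268 − 1)/57.54 + (5.610 − 1)/45.39 = 1.493
NF = 10 log₁₀(1.493) = 1.74 dB

1.74 dB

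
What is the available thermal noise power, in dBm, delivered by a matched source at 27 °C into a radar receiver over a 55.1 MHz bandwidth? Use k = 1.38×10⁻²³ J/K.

−96.4 dBm

T = 27 °C + 273.15 = 300.15 K
P_n = kTB = 1.38×10⁻²³ × 300.15 × 5.51×10⁷ = 2.28×10⁻¹³ W
In dBm: 10 log₁₀(2.28×10⁻¹³ / 10⁻³) = −96.4 dBm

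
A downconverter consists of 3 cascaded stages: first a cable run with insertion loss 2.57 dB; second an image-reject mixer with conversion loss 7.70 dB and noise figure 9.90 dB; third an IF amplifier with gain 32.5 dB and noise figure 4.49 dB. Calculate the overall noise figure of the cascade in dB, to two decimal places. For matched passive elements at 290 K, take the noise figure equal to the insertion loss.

15.68 dB

Convert to linear (a loss of L dB is a gain of −L dB): F_i = 10^(NF_i/10), G_i = 10^(G_i,dB/10)
  Stage 1: F_1 = 10^(2.57/10) = 1.807, G_1 = 10^(−2.57/10) = 0.5534
  Stage 2: F_2 = 10^(9.90/10) = 9.772, G_2 = 10^(−7.70/10) = 0.1698
  Stage 3: F_3 = 10^(4.49/10) = 2.812, G_3 = 10^(32.5/10) = 1778
Friis cascade:
  F = 1.807 + (9.772 − 1)/0.5534 + (2.812 − 1)/0.09397 = 36.94
NF = 10 log₁₀(36.94) = 15.68 dB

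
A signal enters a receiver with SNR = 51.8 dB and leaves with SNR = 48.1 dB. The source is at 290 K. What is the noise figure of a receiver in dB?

3.7 dB

NF (dB) = SNR_in(dB) − SNR_out(dB) when the source is at T₀
NF = 51.8 − 48.1 = 3.7 dB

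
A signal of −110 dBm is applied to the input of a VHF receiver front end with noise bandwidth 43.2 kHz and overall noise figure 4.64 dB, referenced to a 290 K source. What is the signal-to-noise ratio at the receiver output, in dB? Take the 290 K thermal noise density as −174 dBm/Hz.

13.0 dB

Noise floor: N = −174 + 10 log₁₀(B) + NF
10 log₁₀(4.32×10⁴) = 46.35 dB
N = −174 + 46.35 + 4.64 = −123.01 dBm
SNR = P_sig − N = −110 − (−123.01) = 13.01 dB → 13.0 dB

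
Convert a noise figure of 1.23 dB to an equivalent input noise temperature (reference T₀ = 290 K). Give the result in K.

94.9 K

F = 10^(1.23/10) = 1.32739
T_e = (F − 1)·T₀ = (1.32739 − 1) × 290 = 94.9 K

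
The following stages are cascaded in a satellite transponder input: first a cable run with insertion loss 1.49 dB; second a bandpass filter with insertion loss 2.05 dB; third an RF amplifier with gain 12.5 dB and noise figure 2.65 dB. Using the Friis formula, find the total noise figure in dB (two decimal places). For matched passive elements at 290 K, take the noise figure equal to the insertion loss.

6.19 dB

Convert to linear (a loss of L dB is a gain of −L dB): F_i = 10^(NF_i/10), G_i = 10^(G_i,dB/10)
  Stage 1: F_1 = 10^(1.49/10) = 1.409, G_1 = 10^(−1.49/10) = 0.7096
  Stage 2: F_2 = 10^(2.05/10) = 1.603, G_2 = 10^(−2.05/10) = 0.6237
  Stage 3: F_3 = 10^(2.65/10) = 1.841, G_3 = 10^(12.5/10) = 17.78
Friis cascade:
  F = 1.409 + (1.603 − 1)/0.7096 + (1.841 − 1)/0.4426 = 4.159
NF = 10 log₁₀(4.159) = 6.19 dB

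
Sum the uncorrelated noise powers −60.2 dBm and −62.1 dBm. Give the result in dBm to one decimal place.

Convert to linear, add, convert back:
P₁ = 9.55×10⁻¹⁰ W, P₂ = 6.17×10⁻¹⁰ W
P_tot = 1.57×10⁻⁹ W → 10 log₁₀(P_tot / 10⁻³) = −58.0 dBm

−58.0 dBm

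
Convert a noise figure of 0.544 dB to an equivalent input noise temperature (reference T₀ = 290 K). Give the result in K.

38.7 K

F = 10^(0.544/10) = 1.13344
T_e = (F − 1)·T₀ = (1.13344 − 1) × 290 = 38.7 K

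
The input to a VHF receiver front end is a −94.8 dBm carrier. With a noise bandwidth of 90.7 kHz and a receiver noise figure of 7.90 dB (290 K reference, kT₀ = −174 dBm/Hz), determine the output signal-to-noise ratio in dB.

21.7 dB

Noise floor: N = −174 + 10 log₁₀(B) + NF
10 log₁₀(9.07×10⁴) = 49.58 dB
N = −174 + 49.58 + 7.90 = −116.52 dBm
SNR = P_sig − N = −94.8 − (−116.52) = 21.72 dB → 21.7 dB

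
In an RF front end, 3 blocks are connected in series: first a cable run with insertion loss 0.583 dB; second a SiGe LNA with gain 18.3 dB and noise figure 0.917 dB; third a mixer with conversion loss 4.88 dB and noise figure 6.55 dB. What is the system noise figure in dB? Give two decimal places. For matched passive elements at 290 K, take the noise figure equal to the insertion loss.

Convert to linear (a loss of L dB is a gain of −L dB): F_i = 10^(NF_i/10), G_i = 10^(G_i,dB/10)
  Stage 1: F_1 = 10^(0.583/10) = 1.144, G_1 = 10^(−0.583/10) = 0.8744
  Stage 2: F_2 = 10^(0.917/10) = 1.235, G_2 = 10^(18.3/10) = 67.61
  Stage 3: F_3 = 10^(6.55/10) = 4.519, G_3 = 10^(−4.88/10) = 0.3251
Friis cascade:
  F = 1.144 + (1.235 − 1)/0.8744 + (4.519 − 1)/59.12 = 1.472
NF = 10 log₁₀(1.472) = 1.68 dB

1.68 dB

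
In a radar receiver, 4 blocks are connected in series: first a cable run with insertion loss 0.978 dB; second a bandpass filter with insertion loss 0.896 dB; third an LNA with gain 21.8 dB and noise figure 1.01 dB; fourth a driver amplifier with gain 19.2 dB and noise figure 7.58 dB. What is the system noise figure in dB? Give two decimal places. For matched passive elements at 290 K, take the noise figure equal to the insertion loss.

Convert to linear (a loss of L dB is a gain of −L dB): F_i = 10^(NF_i/10), G_i = 10^(G_i,dB/10)
  Stage 1: F_1 = 10^(0.978/10) = 1.253, G_1 = 10^(−0.978/10) = 0.7984
  Stage 2: F_2 = 10^(0.896/10) = 1.229, G_2 = 10^(−0.896/10) = 0.8136
  Stage 3: F_3 = 10^(1.01/10) = 1.262, G_3 = 10^(21.8/10) = 151.4
  Stage 4: F_4 = 10^(7.58/10) = 5.728, G_4 = 10^(19.2/10) = 83.18
Friis cascade:
  F = 1.253 + (1.229 − 1)/0.7984 + (1.262 − 1)/0.6495 + (5.728 − 1)/98.31 = 1.991
NF = 10 log₁₀(1.991) = 2.99 dB

2.99 dB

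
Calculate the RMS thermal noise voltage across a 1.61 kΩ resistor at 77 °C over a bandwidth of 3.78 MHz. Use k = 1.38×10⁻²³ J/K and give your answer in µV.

T = 77 °C + 273.15 = 350.15 K
V_n = √(4kTRB)
4kTRB = 4 × 1.38×10⁻²³ × 350.15 × 1.61×10³ × 3.78×10⁶ = 1.18×10⁻¹⁰ V²
V_n = √(1.18×10⁻¹⁰) = 1.08×10⁻⁵ V = 10.8 µV

10.8 µV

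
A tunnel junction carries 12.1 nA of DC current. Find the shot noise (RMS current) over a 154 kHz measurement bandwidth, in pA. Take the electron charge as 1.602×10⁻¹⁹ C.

I_n = √(2qI·B)
2qI·B = 2 × 1.602×10⁻¹⁹ × 1.21×10⁻⁸ × 1.54×10⁵ = 5.97×10⁻²² A²
I_n = √(5.97×10⁻²²) = 2.44×10⁻¹¹ A = 24.4 pA

24.4 pA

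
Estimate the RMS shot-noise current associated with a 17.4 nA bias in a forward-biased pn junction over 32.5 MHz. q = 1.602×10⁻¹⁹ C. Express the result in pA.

426 pA

I_n = √(2qI·B)
2qI·B = 2 × 1.602×10⁻¹⁹ × 1.74×10⁻⁸ × 3.25×10⁷ = 1.81×10⁻¹⁹ A²
I_n = √(1.81×10⁻¹⁹) = 4.26×10⁻¹⁰ A = 426 pA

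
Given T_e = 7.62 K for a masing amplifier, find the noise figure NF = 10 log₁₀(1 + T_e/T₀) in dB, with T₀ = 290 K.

0.113 dB

F = 1 + T_e/T₀ = 1 + 7.62/290 = 1.02628
NF = 10 log₁₀(1.02628) = 0.113 dB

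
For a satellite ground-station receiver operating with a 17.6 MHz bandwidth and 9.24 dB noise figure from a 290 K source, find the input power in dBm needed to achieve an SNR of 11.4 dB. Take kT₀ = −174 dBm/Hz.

−80.9 dBm

Sensitivity = −174 + 10 log₁₀(B) + NF + SNR_min
= −174 + 72.46 + 9.24 + 11.4
= −80.90 dBm → −80.9 dBm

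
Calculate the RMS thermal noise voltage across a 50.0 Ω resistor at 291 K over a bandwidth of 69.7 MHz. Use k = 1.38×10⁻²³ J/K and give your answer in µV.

7.48 µV

V_n = √(4kTRB)
4kTRB = 4 × 1.38×10⁻²³ × 291 × 5.00×10¹ × 6.97×10⁷ = 5.60×10⁻¹¹ V²
V_n = √(5.60×10⁻¹¹) = 7.48×10⁻⁶ V = 7.48 µV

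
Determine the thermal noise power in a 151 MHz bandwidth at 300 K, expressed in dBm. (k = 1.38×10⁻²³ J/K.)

−92.0 dBm

P_n = kTB = 1.38×10⁻²³ × 300 × 1.51×10⁸ = 6.25×10⁻¹³ W
In dBm: 10 log₁₀(6.25×10⁻¹³ / 10⁻³) = −92.0 dBm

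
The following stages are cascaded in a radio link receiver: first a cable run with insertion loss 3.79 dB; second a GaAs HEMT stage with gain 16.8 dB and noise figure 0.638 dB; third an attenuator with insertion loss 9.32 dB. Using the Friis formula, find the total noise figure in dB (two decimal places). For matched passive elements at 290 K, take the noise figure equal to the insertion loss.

Convert to linear (a loss of L dB is a gain of −L dB): F_i = 10^(NF_i/10), G_i = 10^(G_i,dB/10)
  Stage 1: F_1 = 10^(3.79/10) = 2.393, G_1 = 10^(−3.79/10) = 0.4178
  Stage 2: F_2 = 10^(0.638/10) = 1.158, G_2 = 10^(16.8/10) = 47.86
  Stage 3: F_3 = 10^(9.32/10) = 8.551, G_3 = 10^(−9.32/10) = 0.1169
Friis cascade:
  F = 2.393 + (1.158 − 1)/0.4178 + (8.551 − 1)/20.00 = 3.150
NF = 10 log₁₀(3.150) = 4.98 dB

4.98 dB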